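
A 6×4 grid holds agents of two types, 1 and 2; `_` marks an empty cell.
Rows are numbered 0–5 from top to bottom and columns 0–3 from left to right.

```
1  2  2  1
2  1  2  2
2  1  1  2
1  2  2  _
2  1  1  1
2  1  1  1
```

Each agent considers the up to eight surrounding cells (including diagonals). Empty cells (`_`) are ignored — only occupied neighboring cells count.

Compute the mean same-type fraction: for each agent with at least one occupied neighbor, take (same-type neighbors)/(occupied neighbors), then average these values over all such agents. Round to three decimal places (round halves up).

0.503

(0,0)1 1/3
(0,1)2 3/5
(0,2)2 3/5
(0,3)1 0/3
(1,0)2 2/5
(1,1)1 3/8
(1,2)2 4/8
(1,3)2 3/5
(2,0)2 2/5
(2,1)1 3/8
(2,2)1 2/7
(2,3)2 3/4
(3,0)1 2/5
(3,1)2 3/8
(3,2)2 2/7
(4,0)2 2/5
(4,1)1 4/8
(4,2)1 5/7
(4,3)1 3/4
(5,0)2 1/3
(5,1)1 3/5
(5,2)1 5/5
(5,3)1 3/3
Sum over 23 agents: 1/3 + 3/5 + 3/5 + 0/3 + 2/5 + 3/8 + 4/8 + 3/5 + 2/5 + 3/8 + 2/7 + 3/4 + 2/5 + 3/8 + 2/7 + 2/5 + 4/8 + 5/7 + 3/4 + 1/3 + 3/5 + 5/5 + 3/3 = 1945/168; mean = 1945/168 ÷ 23 = 1945/3864 = 0.503364… → 0.503.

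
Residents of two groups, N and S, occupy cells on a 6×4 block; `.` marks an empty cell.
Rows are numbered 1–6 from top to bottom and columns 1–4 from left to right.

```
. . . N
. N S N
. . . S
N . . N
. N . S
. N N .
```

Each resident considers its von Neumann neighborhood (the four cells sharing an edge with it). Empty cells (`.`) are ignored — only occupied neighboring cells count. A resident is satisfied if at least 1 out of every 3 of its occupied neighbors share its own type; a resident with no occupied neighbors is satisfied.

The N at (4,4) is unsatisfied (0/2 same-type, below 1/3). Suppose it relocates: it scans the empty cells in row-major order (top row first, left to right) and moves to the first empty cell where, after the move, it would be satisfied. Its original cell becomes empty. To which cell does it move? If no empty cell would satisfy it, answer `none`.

Vacating (4,4). Empty cells in order:
  (1,1): 0/0 same-type → satisfied — stop here.

(1,1)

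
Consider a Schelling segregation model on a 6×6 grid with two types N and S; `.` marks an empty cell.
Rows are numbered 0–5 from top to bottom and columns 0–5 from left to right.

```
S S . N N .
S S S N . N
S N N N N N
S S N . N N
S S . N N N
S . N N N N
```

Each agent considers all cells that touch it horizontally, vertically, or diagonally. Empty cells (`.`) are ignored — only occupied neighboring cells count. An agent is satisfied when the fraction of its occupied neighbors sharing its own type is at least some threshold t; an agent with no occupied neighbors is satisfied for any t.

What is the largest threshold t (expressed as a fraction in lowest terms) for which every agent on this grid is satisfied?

Row 0: (0,0)S 3/3 · (0,1)S 4/4 · (0,3)N 2/3 · (0,4)N 3/3
Row 1: (1,0)S 4/5 · (1,1)S 5/7 · (1,2)S 2/7 · (1,3)N 5/6 · (1,5)N 3/3
Row 2: (2,0)S 4/5 · (2,1)N 2/8 · (2,2)N 4/7 · (2,3)N 5/6 · (2,4)N 6/6 · (2,5)N 4/4
Row 3: (3,0)S 4/5 · (3,1)S 4/7 · (3,2)N 4/6 · (3,4)N 7/7 · (3,5)N 5/5
Row 4: (4,0)S 4/4 · (4,1)S 4/6 · (4,3)N 6/6 · (4,4)N 7/7 · (4,5)N 5/5
Row 5: (5,0)S 2/2 · (5,2)N 2/3 · (5,3)N 4/4 · (5,4)N 5/5 · (5,5)N 3/3
The smallest same-type fraction is 2/8 at (2,1), which reduces to 1/4. Any threshold above that leaves this agent unsatisfied.

1/4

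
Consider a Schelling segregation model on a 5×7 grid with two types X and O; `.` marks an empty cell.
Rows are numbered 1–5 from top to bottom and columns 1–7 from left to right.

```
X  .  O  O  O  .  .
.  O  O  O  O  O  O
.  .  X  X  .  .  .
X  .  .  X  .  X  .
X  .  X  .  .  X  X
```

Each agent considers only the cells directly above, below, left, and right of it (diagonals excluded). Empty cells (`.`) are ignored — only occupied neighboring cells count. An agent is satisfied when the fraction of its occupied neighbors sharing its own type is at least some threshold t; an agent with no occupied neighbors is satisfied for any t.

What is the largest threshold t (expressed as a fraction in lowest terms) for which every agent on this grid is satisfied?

Row 1: (1,1)X — no occupied neighbors · (1,3)O 2/2 · (1,4)O 3/3 · (1,5)O 2/2
Row 2: (2,2)O 1/1 · (2,3)O 3/4 · (2,4)O 3/4 · (2,5)O 3/3 · (2,6)O 2/2 · (2,7)O 1/1
Row 3: (3,3)X 1/2 · (3,4)X 2/3
Row 4: (4,1)X 1/1 · (4,4)X 1/1 · (4,6)X 1/1
Row 5: (5,1)X 1/1 · (5,3)X — no occupied neighbors · (5,6)X 2/2 · (5,7)X 1/1
The smallest same-type fraction is 1/2 at (3,3), which reduces to 1/2. Any threshold above that leaves this agent unsatisfied.

1/2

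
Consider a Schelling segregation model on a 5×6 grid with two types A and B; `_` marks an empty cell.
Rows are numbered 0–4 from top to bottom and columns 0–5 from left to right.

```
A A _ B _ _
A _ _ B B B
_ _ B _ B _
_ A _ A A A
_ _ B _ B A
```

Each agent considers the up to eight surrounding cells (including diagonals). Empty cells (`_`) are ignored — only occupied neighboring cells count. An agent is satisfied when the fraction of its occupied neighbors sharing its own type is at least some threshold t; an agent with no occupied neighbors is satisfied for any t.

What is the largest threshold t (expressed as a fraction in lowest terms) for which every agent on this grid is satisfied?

(0,0)A 2/2
(0,1)A 2/2
(0,3)B 2/2
(1,0)A 2/2
(1,3)B 4/4
(1,4)B 4/4
(1,5)B 2/2
(2,2)B 1/3
(2,4)B 3/6
(3,1)A 0/2
(3,3)A 1/5
(3,4)A 3/5
(3,5)A 2/4
(4,2)B 0/2
(4,4)B 0/4
(4,5)A 2/3
The smallest same-type fraction is 0/2 at (3,1), which reduces to 0/1. Any threshold above that leaves this agent unsatisfied.

0/1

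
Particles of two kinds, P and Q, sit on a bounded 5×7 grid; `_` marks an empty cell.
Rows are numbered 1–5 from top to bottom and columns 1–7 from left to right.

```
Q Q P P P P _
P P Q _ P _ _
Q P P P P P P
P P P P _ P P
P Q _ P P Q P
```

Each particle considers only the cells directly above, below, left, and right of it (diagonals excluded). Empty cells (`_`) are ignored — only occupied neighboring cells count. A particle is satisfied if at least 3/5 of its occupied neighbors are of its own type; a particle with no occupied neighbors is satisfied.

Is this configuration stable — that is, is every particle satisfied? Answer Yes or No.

No

Row 1: (1,1)Q 1/2 ✗ · (1,2)Q 1/3 ✗ · (1,3)P 1/3 ✗ · (1,4)P 2/2 ✓ · (1,5)P 3/3 ✓ · (1,6)P 1/1 ✓
Row 2: (2,1)P 1/3 ✗ · (2,2)P 2/4 ✗ · (2,3)Q 0/3 ✗ · (2,5)P 2/2 ✓
Row 3: (3,1)Q 0/3 ✗ · (3,2)P 3/4 ✓ · (3,3)P 3/4 ✓ · (3,4)P 3/3 ✓ · (3,5)P 3/3 ✓ · (3,6)P 3/3 ✓ · (3,7)P 2/2 ✓
Row 4: (4,1)P 2/3 ✓ · (4,2)P 3/4 ✓ · (4,3)P 3/3 ✓ · (4,4)P 3/3 ✓ · (4,6)P 2/3 ✓ · (4,7)P 3/3 ✓
Row 5: (5,1)P 1/2 ✗ · (5,2)Q 0/2 ✗ · (5,4)P 2/2 ✓ · (5,5)P 1/2 ✗ · (5,6)Q 0/3 ✗ · (5,7)P 1/2 ✗
For instance (1,1) has only 1/2 same-type neighbors, below 3/5.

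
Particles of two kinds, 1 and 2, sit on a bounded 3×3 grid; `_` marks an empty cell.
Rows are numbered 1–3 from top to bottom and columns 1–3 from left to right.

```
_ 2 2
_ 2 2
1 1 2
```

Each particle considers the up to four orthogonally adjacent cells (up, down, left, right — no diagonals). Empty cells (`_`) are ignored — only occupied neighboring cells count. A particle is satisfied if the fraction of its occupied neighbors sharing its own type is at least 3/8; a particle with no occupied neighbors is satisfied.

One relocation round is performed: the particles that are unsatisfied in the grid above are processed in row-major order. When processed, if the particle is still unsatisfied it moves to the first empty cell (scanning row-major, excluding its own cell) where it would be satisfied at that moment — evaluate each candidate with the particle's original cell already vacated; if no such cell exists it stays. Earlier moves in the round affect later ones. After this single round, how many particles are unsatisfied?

0

Initially unsatisfied (in order): (3,2).
  (3,2) → (2,1).
Resulting grid:
_ 2 2
1 2 2
1 _ 2
All satisfied now.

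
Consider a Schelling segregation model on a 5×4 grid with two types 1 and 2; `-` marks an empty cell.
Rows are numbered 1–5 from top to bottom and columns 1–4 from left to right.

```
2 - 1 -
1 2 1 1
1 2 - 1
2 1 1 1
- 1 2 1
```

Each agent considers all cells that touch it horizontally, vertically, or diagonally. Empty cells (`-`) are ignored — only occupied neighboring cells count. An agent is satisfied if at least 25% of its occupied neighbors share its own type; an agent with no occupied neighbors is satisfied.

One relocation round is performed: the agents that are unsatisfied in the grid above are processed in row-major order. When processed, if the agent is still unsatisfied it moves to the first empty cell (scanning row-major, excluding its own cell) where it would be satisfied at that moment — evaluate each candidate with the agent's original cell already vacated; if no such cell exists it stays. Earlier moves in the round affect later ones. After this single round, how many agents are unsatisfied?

1

Initially unsatisfied (in order): (5,3).
  (5,3) → (1,2).
Resulting grid:
2 2 1 -
1 2 1 1
1 2 - 1
2 1 1 1
- 1 - 1
Unsatisfied now: (2,1).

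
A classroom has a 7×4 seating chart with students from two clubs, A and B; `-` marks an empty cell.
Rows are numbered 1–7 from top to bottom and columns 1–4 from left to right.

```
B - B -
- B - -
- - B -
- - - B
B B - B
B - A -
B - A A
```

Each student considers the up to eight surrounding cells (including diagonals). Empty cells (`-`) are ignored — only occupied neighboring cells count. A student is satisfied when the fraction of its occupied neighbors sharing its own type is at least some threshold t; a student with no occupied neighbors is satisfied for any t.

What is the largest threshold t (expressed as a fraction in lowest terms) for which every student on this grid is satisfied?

1/2

(1,1)B 1/1
(1,3)B 1/1
(2,2)B 3/3
(3,3)B 2/2
(4,4)B 2/2
(5,1)B 2/2
(5,2)B 2/3
(5,4)B 1/2
(6,1)B 3/3
(6,3)A 2/4
(7,1)B 1/1
(7,3)A 2/2
(7,4)A 2/2
The smallest same-type fraction is 1/2 at (5,4), which reduces to 1/2. Any threshold above that leaves this student unsatisfied.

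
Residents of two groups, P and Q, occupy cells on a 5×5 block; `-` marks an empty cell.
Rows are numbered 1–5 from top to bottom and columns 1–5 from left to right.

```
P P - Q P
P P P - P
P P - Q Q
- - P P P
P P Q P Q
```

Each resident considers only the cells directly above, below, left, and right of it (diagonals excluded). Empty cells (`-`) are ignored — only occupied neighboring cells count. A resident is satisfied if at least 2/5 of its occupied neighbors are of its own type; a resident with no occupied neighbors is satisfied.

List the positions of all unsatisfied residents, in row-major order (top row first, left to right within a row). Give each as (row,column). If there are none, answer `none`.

Row 1: (1,1)P 2/2 satisfied · (1,2)P 2/2 satisfied · (1,4)Q 0/1 not · (1,5)P 1/2 satisfied
Row 2: (2,1)P 3/3 satisfied · (2,2)P 4/4 satisfied · (2,3)P 1/1 satisfied · (2,5)P 1/2 satisfied
Row 3: (3,1)P 2/2 satisfied · (3,2)P 2/2 satisfied · (3,4)Q 1/2 satisfied · (3,5)Q 1/3 not
Row 4: (4,3)P 1/2 satisfied · (4,4)P 3/4 satisfied · (4,5)P 1/3 not
Row 5: (5,1)P 1/1 satisfied · (5,2)P 1/2 satisfied · (5,3)Q 0/3 not · (5,4)P 1/3 not · (5,5)Q 0/2 not

(1,4), (3,5), (4,5), (5,3), (5,4), (5,5)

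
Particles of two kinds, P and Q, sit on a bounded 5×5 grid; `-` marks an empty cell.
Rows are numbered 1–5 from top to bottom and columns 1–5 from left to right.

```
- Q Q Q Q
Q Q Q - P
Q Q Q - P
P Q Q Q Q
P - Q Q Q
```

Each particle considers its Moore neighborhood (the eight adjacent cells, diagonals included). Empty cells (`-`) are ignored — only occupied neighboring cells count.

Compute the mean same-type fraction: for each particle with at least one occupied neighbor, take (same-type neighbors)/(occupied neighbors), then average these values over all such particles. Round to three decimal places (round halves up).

Row 1: (1,2)Q 4/4 · (1,3)Q 4/4 · (1,4)Q 3/4 · (1,5)Q 1/2
Row 2: (2,1)Q 4/4 · (2,2)Q 7/7 · (2,3)Q 6/6 · (2,5)P 1/3
Row 3: (3,1)Q 4/5 · (3,2)Q 7/8 · (3,3)Q 6/6 · (3,5)P 1/3
Row 4: (4,1)P 1/4 · (4,2)Q 5/7 · (4,3)Q 6/6 · (4,4)Q 6/7 · (4,5)Q 3/4
Row 5: (5,1)P 1/2 · (5,3)Q 4/4 · (5,4)Q 5/5 · (5,5)Q 3/3
Sum over 21 particles: 4/4 + 4/4 + 3/4 + 1/2 + 4/4 + 7/7 + 6/6 + 1/3 + 4/5 + 7/8 + 6/6 + 1/3 + 1/4 + 5/7 + 6/6 + 6/7 + 3/4 + 1/2 + 4/4 + 5/5 + 3/3 = 13997/840; mean = 13997/840 ÷ 21 = 13997/17640 = 0.793480… → 0.793.

0.793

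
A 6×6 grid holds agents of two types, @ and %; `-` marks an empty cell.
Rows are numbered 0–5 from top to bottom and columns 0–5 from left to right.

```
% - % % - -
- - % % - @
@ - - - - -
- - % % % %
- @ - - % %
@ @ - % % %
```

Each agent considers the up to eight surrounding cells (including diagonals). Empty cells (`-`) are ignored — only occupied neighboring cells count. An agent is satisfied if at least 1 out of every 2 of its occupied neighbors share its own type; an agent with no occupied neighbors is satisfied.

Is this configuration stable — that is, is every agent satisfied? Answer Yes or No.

Yes

(0,0)% 0/0 ok
(0,2)% 3/3 ok
(0,3)% 3/3 ok
(1,2)% 3/3 ok
(1,3)% 3/3 ok
(1,5)@ 0/0 ok
(2,0)@ 0/0 ok
(3,2)% 1/2 ok
(3,3)% 3/3 ok
(3,4)% 4/4 ok
(3,5)% 3/3 ok
(4,1)@ 2/3 ok
(4,4)% 7/7 ok
(4,5)% 5/5 ok
(5,0)@ 2/2 ok
(5,1)@ 2/2 ok
(5,3)% 2/2 ok
(5,4)% 4/4 ok
(5,5)% 3/3 ok
All meet the threshold, so the configuration is stable.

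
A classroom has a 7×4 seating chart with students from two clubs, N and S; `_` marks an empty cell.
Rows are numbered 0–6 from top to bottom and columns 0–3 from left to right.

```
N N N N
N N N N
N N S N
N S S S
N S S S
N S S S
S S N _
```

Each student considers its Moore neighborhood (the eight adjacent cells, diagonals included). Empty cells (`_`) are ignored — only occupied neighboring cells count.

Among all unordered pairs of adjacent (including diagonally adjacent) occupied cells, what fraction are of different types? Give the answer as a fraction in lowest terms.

Scan each occupied cell's neighbors to the right and below (and the two forward diagonals) so each pair is counted once.
Row 0: N(0,0)–N(0,1)= N(0,0)–N(1,0)= N(0,0)–N(1,1)= N(0,1)–N(0,2)= N(0,1)–N(1,1)= N(0,1)–N(1,2)= N(0,1)–N(1,0)= N(0,2)–N(0,3)= N(0,2)–N(1,2)= N(0,2)–N(1,3)= N(0,2)–N(1,1)= N(0,3)–N(1,3)= N(0,3)–N(1,2)=  → 0/13 unlike.
Row 1: N(1,0)–N(1,1)= N(1,0)–N(2,0)= N(1,0)–N(2,1)= N(1,1)–N(1,2)= N(1,1)–N(2,1)= N(1,1)–S(2,2)≠ N(1,1)–N(2,0)= N(1,2)–N(1,3)= N(1,2)–S(2,2)≠ N(1,2)–N(2,3)= N(1,2)–N(2,1)= N(1,3)–N(2,3)= N(1,3)–S(2,2)≠  → 3/13 unlike.
Row 2: N(2,0)–N(2,1)= N(2,0)–N(3,0)= N(2,0)–S(3,1)≠ N(2,1)–S(2,2)≠ N(2,1)–S(3,1)≠ N(2,1)–S(3,2)≠ N(2,1)–N(3,0)= S(2,2)–N(2,3)≠ S(2,2)–S(3,2)= S(2,2)–S(3,3)= S(2,2)–S(3,1)= N(2,3)–S(3,3)≠ N(2,3)–S(3,2)≠  → 7/13 unlike.
Row 3: N(3,0)–S(3,1)≠ N(3,0)–N(4,0)= N(3,0)–S(4,1)≠ S(3,1)–S(3,2)= S(3,1)–S(4,1)= S(3,1)–S(4,2)= S(3,1)–N(4,0)≠ S(3,2)–S(3,3)= S(3,2)–S(4,2)= S(3,2)–S(4,3)= S(3,2)–S(4,1)= S(3,3)–S(4,3)= S(3,3)–S(4,2)=  → 3/13 unlike.
Row 4: N(4,0)–S(4,1)≠ N(4,0)–N(5,0)= N(4,0)–S(5,1)≠ S(4,1)–S(4,2)= S(4,1)–S(5,1)= S(4,1)–S(5,2)= S(4,1)–N(5,0)≠ S(4,2)–S(4,3)= S(4,2)–S(5,2)= S(4,2)–S(5,3)= S(4,2)–S(5,1)= S(4,3)–S(5,3)= S(4,3)–S(5,2)=  → 3/13 unlike.
Row 5: N(5,0)–S(5,1)≠ N(5,0)–S(6,0)≠ N(5,0)–S(6,1)≠ S(5,1)–S(5,2)= S(5,1)–S(6,1)= S(5,1)–N(6,2)≠ S(5,1)–S(6,0)= S(5,2)–S(5,3)= S(5,2)–N(6,2)≠ S(5,2)–S(6,1)= S(5,3)–N(6,2)≠  → 6/11 unlike.
Row 6: S(6,0)–S(6,1)= S(6,1)–N(6,2)≠  → 1/2 unlike.
Total adjacent occupied pairs: 78; unlike-type pairs: 23.
23/78 is already in lowest terms.

23/78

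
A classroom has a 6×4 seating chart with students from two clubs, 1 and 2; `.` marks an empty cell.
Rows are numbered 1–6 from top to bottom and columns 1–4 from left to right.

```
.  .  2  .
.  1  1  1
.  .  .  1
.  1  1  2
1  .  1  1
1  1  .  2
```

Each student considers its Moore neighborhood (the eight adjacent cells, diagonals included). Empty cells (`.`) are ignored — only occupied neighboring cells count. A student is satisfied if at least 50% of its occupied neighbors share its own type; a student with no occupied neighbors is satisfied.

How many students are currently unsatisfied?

3

Row 1: (1,3)2 0/3 ✗
Row 2: (2,2)1 1/2 ✓ · (2,3)1 3/4 ✓ · (2,4)1 2/3 ✓
Row 3: (3,4)1 3/4 ✓
Row 4: (4,2)1 3/3 ✓ · (4,3)1 4/5 ✓ · (4,4)2 0/4 ✗
Row 5: (5,1)1 3/3 ✓ · (5,3)1 4/6 ✓ · (5,4)1 2/4 ✓
Row 6: (6,1)1 2/2 ✓ · (6,2)1 3/3 ✓ · (6,4)2 0/2 ✗
Unsatisfied: (1,3), (4,4), (6,4) — 3 in total.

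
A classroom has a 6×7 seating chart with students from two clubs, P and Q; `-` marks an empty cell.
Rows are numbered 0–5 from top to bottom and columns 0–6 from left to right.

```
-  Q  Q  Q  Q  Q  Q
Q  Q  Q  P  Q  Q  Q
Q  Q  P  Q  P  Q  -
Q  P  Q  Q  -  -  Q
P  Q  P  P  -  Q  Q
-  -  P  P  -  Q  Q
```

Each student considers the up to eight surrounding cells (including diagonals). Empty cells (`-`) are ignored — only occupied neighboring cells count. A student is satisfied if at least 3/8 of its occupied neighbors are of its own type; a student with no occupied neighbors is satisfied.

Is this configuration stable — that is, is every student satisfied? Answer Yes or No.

Row 0: (0,1)Q 4/4 satisfied · (0,2)Q 4/5 satisfied · (0,3)Q 4/5 satisfied · (0,4)Q 4/5 satisfied · (0,5)Q 5/5 satisfied · (0,6)Q 3/3 satisfied
Row 1: (1,0)Q 4/4 satisfied · (1,1)Q 6/7 satisfied · (1,2)Q 6/8 satisfied · (1,3)P 2/8 not · (1,4)Q 6/8 satisfied · (1,5)Q 6/7 satisfied · (1,6)Q 4/4 satisfied
Row 2: (2,0)Q 4/5 satisfied · (2,1)Q 6/8 satisfied · (2,2)P 2/8 not · (2,3)Q 4/7 satisfied · (2,4)P 1/6 not · (2,5)Q 4/5 satisfied
Row 3: (3,0)Q 3/5 satisfied · (3,1)P 3/8 satisfied · (3,2)Q 4/8 satisfied · (3,3)Q 2/6 not · (3,6)Q 3/3 satisfied
Row 4: (4,0)P 1/3 not · (4,1)Q 2/6 not · (4,2)P 4/7 satisfied · (4,3)P 3/5 satisfied · (4,5)Q 4/4 satisfied · (4,6)Q 4/4 satisfied
Row 5: (5,2)P 3/4 satisfied · (5,3)P 3/3 satisfied · (5,5)Q 3/3 satisfied · (5,6)Q 3/3 satisfied
For instance (1,3) has only 2/8 same-type neighbors, below 3/8.

No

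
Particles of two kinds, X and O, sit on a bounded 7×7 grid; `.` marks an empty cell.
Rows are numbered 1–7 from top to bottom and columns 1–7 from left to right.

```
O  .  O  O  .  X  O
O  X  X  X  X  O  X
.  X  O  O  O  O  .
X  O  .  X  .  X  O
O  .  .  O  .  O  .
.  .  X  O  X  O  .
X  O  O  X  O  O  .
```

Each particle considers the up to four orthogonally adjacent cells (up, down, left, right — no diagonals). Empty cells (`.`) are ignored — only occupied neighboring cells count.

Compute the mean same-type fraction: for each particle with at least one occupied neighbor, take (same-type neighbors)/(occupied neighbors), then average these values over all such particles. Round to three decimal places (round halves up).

(1,1)O 1/1
(1,3)O 1/2
(1,4)O 1/2
(1,6)X 0/2
(1,7)O 0/2
(2,1)O 1/2
(2,2)X 2/3
(2,3)X 2/4
(2,4)X 2/4
(2,5)X 1/3
(2,6)O 1/4
(2,7)X 0/2
(3,2)X 1/3
(3,3)O 1/3
(3,4)O 2/4
(3,5)O 2/3
(3,6)O 2/3
(4,1)X 0/2
(4,2)O 0/2
(4,4)X 0/2
(4,6)X 0/3
(4,7)O 0/1
(5,1)O 0/1
(5,4)O 1/2
(5,6)O 1/2
(6,3)X 0/2
(6,4)O 1/4
(6,5)X 0/3
(6,6)O 2/3
(7,1)X 0/1
(7,2)O 1/2
(7,3)O 1/3
(7,4)X 0/3
(7,5)O 1/3
(7,6)O 2/2
Sum over 35 particles: 1/1 + 1/2 + 1/2 + 0/2 + 0/2 + 1/2 + 2/3 + 2/4 + 2/4 + 1/3 + 1/4 + 0/2 + 1/3 + 1/3 + 2/4 + 2/3 + 2/3 + 0/2 + 0/2 + 0/2 + 0/3 + 0/1 + 0/1 + 1/2 + 1/2 + 0/2 + 1/4 + 0/3 + 2/3 + 0/1 + 1/2 + 1/3 + 0/3 + 1/3 + 2/2 = 34/3; mean = 34/3 ÷ 35 = 34/105 = 0.323809… → 0.324.

0.324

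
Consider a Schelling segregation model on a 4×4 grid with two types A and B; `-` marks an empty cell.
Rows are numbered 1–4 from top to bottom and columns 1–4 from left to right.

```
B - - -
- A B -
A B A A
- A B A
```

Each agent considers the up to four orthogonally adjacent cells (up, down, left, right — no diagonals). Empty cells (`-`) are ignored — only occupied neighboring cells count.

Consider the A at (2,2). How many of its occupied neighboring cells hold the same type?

Occupied neighbors of (2,2): (3,2)=B, (2,3)=B.
Same type (A): 0 of 2.

0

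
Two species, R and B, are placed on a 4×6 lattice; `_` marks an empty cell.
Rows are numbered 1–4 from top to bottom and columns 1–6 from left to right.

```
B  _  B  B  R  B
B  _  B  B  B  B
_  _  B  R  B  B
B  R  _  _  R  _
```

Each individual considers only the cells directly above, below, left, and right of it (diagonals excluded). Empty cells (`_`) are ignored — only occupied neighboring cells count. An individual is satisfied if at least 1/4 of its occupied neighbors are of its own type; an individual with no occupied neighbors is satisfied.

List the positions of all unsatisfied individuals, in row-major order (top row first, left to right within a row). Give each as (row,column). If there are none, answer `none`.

(1,5), (3,4), (4,1), (4,2), (4,5)

Row 1: (1,1)B 1/1 satisfied · (1,3)B 2/2 satisfied · (1,4)B 2/3 satisfied · (1,5)R 0/3 not · (1,6)B 1/2 satisfied
Row 2: (2,1)B 1/1 satisfied · (2,3)B 3/3 satisfied · (2,4)B 3/4 satisfied · (2,5)B 3/4 satisfied · (2,6)B 3/3 satisfied
Row 3: (3,3)B 1/2 satisfied · (3,4)R 0/3 not · (3,5)B 2/4 satisfied · (3,6)B 2/2 satisfied
Row 4: (4,1)B 0/1 not · (4,2)R 0/1 not · (4,5)R 0/1 not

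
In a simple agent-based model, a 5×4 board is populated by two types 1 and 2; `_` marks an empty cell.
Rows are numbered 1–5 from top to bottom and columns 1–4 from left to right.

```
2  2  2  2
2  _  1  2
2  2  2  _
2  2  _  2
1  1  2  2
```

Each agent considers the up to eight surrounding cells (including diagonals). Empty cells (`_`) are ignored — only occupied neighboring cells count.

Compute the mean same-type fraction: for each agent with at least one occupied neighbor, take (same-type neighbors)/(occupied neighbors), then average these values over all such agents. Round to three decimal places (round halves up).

Row 1: (1,1)2 2/2 · (1,2)2 3/4 · (1,3)2 3/4 · (1,4)2 2/3
Row 2: (2,1)2 4/4 · (2,3)1 0/6 · (2,4)2 3/4
Row 3: (3,1)2 4/4 · (3,2)2 5/6 · (3,3)2 4/5
Row 4: (4,1)2 3/5 · (4,2)2 5/7 · (4,4)2 3/3
Row 5: (5,1)1 1/3 · (5,2)1 1/4 · (5,3)2 3/4 · (5,4)2 2/2
Sum over 17 agents: 2/2 + 3/4 + 3/4 + 2/3 + 4/4 + 0/6 + 3/4 + 4/4 + 5/6 + 4/5 + 3/5 + 5/7 + 3/3 + 1/3 + 1/4 + 3/4 + 2/2 = 5123/420; mean = 5123/420 ÷ 17 = 5123/7140 = 0.717507… → 0.718.

0.718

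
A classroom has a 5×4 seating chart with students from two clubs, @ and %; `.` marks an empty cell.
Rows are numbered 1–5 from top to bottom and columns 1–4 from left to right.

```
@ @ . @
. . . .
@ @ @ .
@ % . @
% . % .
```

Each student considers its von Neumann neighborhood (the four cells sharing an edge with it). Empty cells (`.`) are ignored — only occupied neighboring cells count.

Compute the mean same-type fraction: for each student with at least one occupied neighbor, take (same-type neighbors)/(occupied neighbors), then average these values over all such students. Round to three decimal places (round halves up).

0.625

(1,1)@ 1/1
(1,2)@ 1/1
(1,4)@ — no occupied neighbors
(3,1)@ 2/2
(3,2)@ 2/3
(3,3)@ 1/1
(4,1)@ 1/3
(4,2)% 0/2
(4,4)@ — no occupied neighbors
(5,1)% 0/1
(5,3)% — no occupied neighbors
Sum over 8 students: 1/1 + 1/1 + 2/2 + 2/3 + 1/1 + 1/3 + 0/2 + 0/1 = 5; mean = 5 ÷ 8 = 5/8 = 0.625 → 0.625.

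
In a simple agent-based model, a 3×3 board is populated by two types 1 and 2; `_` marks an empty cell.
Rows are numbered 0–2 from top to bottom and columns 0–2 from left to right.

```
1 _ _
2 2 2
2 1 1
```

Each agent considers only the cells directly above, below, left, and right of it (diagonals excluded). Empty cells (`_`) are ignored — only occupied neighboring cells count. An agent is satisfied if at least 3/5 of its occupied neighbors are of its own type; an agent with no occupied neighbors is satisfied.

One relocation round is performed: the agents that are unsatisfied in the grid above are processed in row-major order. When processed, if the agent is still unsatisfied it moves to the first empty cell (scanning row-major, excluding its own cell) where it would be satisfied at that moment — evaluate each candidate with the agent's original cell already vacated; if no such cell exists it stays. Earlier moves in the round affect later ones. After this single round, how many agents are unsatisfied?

3

Initially unsatisfied (in order): (0,0), (1,2), (2,0), (2,1), (2,2).
  (0,0): no empty cell satisfies it; stays.
  (1,2) → (0,2).
  (2,0) → (0,1).
  (2,1): no empty cell satisfies it; stays.
  (2,2): now satisfied by earlier moves; stays.
Resulting grid:
1 2 2
2 2 _
_ 1 1
Unsatisfied now: (0,0), (1,0), (2,1).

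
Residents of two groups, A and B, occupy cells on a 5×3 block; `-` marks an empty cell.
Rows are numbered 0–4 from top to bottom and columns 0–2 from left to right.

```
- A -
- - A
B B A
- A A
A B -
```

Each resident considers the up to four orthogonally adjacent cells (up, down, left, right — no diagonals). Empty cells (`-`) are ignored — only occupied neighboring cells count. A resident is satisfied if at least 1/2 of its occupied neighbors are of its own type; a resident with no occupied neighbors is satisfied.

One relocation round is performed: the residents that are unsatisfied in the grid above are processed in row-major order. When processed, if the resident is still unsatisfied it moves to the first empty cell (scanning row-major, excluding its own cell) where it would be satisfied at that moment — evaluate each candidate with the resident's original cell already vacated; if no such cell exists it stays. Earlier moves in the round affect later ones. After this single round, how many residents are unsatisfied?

Initially unsatisfied (in order): (2,1), (3,1), (4,0), (4,1).
  (2,1) → (1,0).
  (3,1): now satisfied by earlier moves; stays.
  (4,0) → (0,0).
  (4,1) → (3,0).
Resulting grid:
A A -
B - A
B - A
B A A
- - -
All satisfied now.

0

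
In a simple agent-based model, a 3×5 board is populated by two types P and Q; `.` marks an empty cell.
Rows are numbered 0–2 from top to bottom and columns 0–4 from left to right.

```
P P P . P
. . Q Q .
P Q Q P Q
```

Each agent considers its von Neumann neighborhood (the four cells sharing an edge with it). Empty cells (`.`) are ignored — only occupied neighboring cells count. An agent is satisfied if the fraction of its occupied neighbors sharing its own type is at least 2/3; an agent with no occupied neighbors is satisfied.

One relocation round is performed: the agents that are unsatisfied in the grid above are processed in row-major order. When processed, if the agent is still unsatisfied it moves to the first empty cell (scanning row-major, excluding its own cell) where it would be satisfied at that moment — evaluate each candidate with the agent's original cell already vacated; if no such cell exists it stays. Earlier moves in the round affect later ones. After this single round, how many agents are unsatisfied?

Initially unsatisfied (in order): (0,2), (1,3), (2,0), (2,1), (2,3), (2,4).
  (0,2) → (1,0).
  (1,3): no empty cell satisfies it; stays.
  (2,0): no empty cell satisfies it; stays.
  (2,1) → (1,4).
  (2,3) → (1,1).
  (2,4): now satisfied by earlier moves; stays.
Resulting grid:
P P . . P
P P Q Q Q
P . Q . Q
Unsatisfied now: (0,4).

1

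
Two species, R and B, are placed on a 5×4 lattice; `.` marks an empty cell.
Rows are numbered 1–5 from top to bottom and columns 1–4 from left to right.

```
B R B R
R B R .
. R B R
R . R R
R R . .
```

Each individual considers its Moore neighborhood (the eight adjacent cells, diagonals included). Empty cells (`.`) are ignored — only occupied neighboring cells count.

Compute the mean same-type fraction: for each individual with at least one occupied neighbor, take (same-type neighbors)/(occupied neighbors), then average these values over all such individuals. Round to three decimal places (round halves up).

0.602

(1,1)B 1/3
(1,2)R 2/5
(1,3)B 1/4
(1,4)R 1/2
(2,1)R 2/4
(2,2)B 3/7
(2,3)R 4/7
(3,2)R 4/6
(3,3)B 1/6
(3,4)R 3/4
(4,1)R 3/3
(4,3)R 4/5
(4,4)R 2/3
(5,1)R 2/2
(5,2)R 3/3
Sum over 15 individuals: 1/3 + 2/5 + 1/4 + 1/2 + 2/4 + 3/7 + 4/7 + 4/6 + 1/6 + 3/4 + 3/3 + 4/5 + 2/3 + 2/2 + 3/3 = 271/30; mean = 271/30 ÷ 15 = 271/450 = 0.602222… → 0.602.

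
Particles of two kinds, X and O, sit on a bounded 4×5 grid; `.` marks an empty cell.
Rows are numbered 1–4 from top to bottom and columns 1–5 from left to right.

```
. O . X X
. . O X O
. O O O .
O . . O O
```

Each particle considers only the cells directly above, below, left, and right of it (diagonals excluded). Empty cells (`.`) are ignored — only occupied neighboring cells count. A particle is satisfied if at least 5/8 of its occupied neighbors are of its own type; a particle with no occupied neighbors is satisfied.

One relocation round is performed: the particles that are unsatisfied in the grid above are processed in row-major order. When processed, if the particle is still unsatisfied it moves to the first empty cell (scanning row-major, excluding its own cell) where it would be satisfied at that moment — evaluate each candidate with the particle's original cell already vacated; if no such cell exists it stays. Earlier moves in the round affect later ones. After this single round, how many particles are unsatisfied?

2

Initially unsatisfied (in order): (1,5), (2,3), (2,4), (2,5).
  (1,5) → (2,1).
  (2,3) → (2,2).
  (2,4): no empty cell satisfies it; stays.
  (2,5) → (2,3).
Resulting grid:
. O . X .
X O O X .
. O O O .
O . . O O
Unsatisfied now: (2,1), (2,4).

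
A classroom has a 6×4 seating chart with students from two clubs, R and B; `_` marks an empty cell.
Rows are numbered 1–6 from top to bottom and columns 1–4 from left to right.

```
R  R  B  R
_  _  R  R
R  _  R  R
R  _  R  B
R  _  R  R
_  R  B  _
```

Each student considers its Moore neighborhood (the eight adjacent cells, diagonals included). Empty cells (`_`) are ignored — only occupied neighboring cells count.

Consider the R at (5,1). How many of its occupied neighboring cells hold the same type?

Occupied neighbors of (5,1): (4,1)=R, (6,2)=R.
Same type (R): 2 of 2.

2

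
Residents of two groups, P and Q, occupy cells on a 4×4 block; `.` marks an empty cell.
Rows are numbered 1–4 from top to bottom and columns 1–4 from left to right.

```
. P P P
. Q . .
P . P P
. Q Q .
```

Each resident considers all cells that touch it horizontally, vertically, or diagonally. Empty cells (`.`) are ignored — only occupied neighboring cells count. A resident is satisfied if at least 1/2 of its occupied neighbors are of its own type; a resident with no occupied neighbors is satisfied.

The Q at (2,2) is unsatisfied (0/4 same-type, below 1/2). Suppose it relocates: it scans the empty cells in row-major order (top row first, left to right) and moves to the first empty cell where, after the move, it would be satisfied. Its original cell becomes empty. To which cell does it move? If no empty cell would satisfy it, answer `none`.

(3,2)

Vacating (2,2). Empty cells in order:
  (1,1): 0/1 same-type → still unsatisfied.
  (2,1): 0/2 same-type → still unsatisfied.
  (2,3): 0/5 same-type → still unsatisfied.
  (2,4): 0/4 same-type → still unsatisfied.
  (3,2): 2/4 same-type → satisfied — stop here.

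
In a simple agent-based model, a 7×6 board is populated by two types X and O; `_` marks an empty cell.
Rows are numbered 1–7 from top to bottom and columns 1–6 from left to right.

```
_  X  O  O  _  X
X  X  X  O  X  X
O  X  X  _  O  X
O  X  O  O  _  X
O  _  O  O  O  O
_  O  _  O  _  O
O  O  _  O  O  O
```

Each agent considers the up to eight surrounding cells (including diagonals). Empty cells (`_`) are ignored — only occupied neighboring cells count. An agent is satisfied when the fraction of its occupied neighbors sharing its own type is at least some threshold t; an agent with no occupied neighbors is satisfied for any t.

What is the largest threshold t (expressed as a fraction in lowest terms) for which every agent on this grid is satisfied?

1/5

Row 1: (1,2)X 3/4 · (1,3)O 2/5 · (1,4)O 2/4 · (1,6)X 2/2
Row 2: (2,1)X 3/4 · (2,2)X 5/7 · (2,3)X 4/7 · (2,4)O 3/6 · (2,5)X 3/6 · (2,6)X 3/4
Row 3: (3,1)O 1/5 · (3,2)X 5/8 · (3,3)X 4/7 · (3,5)O 2/6 · (3,6)X 3/4
Row 4: (4,1)O 2/4 · (4,2)X 2/7 · (4,3)O 3/6 · (4,4)O 5/6 · (4,6)X 1/4
Row 5: (5,1)O 2/3 · (5,3)O 5/6 · (5,4)O 5/5 · (5,5)O 5/6 · (5,6)O 2/3
Row 6: (6,2)O 4/4 · (6,4)O 5/5 · (6,6)O 4/4
Row 7: (7,1)O 2/2 · (7,2)O 2/2 · (7,4)O 2/2 · (7,5)O 4/4 · (7,6)O 2/2
The smallest same-type fraction is 1/5 at (3,1), which reduces to 1/5. Any threshold above that leaves this agent unsatisfied.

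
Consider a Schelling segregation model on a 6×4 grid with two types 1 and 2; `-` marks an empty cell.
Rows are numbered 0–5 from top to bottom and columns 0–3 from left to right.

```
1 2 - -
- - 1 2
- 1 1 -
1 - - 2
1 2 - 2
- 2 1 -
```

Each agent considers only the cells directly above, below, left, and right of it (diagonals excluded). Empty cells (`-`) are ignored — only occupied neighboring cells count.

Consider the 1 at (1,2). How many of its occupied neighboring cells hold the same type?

1

Occupied neighbors of (1,2): (2,2)=1, (1,3)=2.
Same type (1): 1 of 2.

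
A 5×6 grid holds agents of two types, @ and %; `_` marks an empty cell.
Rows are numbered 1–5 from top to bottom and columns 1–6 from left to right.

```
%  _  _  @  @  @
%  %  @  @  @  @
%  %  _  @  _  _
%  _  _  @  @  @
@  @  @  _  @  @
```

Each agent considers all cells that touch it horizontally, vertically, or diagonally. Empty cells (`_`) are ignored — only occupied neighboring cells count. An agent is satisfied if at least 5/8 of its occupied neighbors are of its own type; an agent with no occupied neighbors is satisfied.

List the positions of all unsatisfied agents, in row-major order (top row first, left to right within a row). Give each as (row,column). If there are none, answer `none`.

(2,3), (4,1), (5,1)

(1,1)% 2/2 satisfied
(1,4)@ 4/4 satisfied
(1,5)@ 5/5 satisfied
(1,6)@ 3/3 satisfied
(2,1)% 4/4 satisfied
(2,2)% 4/5 satisfied
(2,3)@ 3/5 not
(2,4)@ 5/5 satisfied
(2,5)@ 6/6 satisfied
(2,6)@ 3/3 satisfied
(3,1)% 4/4 satisfied
(3,2)% 4/5 satisfied
(3,4)@ 5/5 satisfied
(4,1)% 2/4 not
(4,4)@ 4/4 satisfied
(4,5)@ 5/5 satisfied
(4,6)@ 3/3 satisfied
(5,1)@ 1/2 not
(5,2)@ 2/3 satisfied
(5,3)@ 2/2 satisfied
(5,5)@ 4/4 satisfied
(5,6)@ 3/3 satisfied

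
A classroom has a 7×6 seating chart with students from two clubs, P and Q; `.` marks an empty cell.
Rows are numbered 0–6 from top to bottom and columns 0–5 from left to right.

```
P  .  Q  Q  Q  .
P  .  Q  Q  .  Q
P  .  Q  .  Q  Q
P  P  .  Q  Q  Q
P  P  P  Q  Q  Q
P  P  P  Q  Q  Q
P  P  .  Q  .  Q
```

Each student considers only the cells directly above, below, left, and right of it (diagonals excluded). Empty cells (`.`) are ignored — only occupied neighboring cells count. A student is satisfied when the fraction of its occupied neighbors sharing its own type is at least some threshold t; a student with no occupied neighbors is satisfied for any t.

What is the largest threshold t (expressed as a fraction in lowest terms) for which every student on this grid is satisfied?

(0,0)P 1/1
(0,2)Q 2/2
(0,3)Q 3/3
(0,4)Q 1/1
(1,0)P 2/2
(1,2)Q 3/3
(1,3)Q 2/2
(1,5)Q 1/1
(2,0)P 2/2
(2,2)Q 1/1
(2,4)Q 2/2
(2,5)Q 3/3
(3,0)P 3/3
(3,1)P 2/2
(3,3)Q 2/2
(3,4)Q 4/4
(3,5)Q 3/3
(4,0)P 3/3
(4,1)P 4/4
(4,2)P 2/3
(4,3)Q 3/4
(4,4)Q 4/4
(4,5)Q 3/3
(5,0)P 3/3
(5,1)P 4/4
(5,2)P 2/3
(5,3)Q 3/4
(5,4)Q 3/3
(5,5)Q 3/3
(6,0)P 2/2
(6,1)P 2/2
(6,3)Q 1/1
(6,5)Q 1/1
The smallest same-type fraction is 2/3 at (4,2), which reduces to 2/3. Any threshold above that leaves this student unsatisfied.

2/3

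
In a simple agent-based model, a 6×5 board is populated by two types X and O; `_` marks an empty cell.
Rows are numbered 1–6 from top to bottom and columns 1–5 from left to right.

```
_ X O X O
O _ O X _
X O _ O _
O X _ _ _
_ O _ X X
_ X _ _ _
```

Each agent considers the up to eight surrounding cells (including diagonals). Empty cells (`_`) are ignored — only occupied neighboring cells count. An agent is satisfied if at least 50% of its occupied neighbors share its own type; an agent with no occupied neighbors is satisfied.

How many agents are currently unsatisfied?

Row 1: (1,2)X 0/3 unhappy · (1,3)O 1/4 unhappy · (1,4)X 1/4 unhappy · (1,5)O 0/2 unhappy
Row 2: (2,1)O 1/3 unhappy · (2,3)O 3/6 ok · (2,4)X 1/5 unhappy
Row 3: (3,1)X 1/4 unhappy · (3,2)O 3/5 ok · (3,4)O 1/2 ok
Row 4: (4,1)O 2/4 ok · (4,2)X 1/4 unhappy
Row 5: (5,2)O 1/3 unhappy · (5,4)X 1/1 ok · (5,5)X 1/1 ok
Row 6: (6,2)X 0/1 unhappy
Unsatisfied: (1,2), (1,3), (1,4), (1,5), (2,1), (2,4), (3,1), (4,2), (5,2), (6,2) — 10 in total.

10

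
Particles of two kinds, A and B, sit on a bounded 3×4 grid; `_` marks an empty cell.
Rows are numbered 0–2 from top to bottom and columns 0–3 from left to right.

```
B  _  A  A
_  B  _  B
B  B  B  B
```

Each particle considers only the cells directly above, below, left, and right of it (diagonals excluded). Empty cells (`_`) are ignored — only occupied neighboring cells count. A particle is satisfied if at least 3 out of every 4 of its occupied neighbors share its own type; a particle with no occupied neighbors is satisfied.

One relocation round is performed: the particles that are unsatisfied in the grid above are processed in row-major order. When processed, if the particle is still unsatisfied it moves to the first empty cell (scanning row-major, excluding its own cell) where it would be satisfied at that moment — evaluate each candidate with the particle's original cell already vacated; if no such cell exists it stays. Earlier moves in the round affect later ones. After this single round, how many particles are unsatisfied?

0

Initially unsatisfied (in order): (0,3), (1,3).
  (0,3): no empty cell satisfies it; stays.
  (1,3) → (1,0).
Resulting grid:
B _ A A
B B _ _
B B B B
All satisfied now.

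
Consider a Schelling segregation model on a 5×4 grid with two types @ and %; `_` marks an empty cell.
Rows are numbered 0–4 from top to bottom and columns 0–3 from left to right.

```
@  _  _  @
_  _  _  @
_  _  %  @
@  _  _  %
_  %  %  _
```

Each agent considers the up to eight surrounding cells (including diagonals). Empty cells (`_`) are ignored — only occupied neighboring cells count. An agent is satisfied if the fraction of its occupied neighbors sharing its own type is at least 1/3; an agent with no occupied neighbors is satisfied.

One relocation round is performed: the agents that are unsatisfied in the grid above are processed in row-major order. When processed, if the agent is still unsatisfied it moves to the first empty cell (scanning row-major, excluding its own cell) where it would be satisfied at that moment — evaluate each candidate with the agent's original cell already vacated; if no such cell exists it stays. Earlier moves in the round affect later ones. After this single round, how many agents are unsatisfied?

0

Initially unsatisfied (in order): (3,0).
  (3,0) → (0,1).
Resulting grid:
@ @ _ @
_ _ _ @
_ _ % @
_ _ _ %
_ % % _
All satisfied now.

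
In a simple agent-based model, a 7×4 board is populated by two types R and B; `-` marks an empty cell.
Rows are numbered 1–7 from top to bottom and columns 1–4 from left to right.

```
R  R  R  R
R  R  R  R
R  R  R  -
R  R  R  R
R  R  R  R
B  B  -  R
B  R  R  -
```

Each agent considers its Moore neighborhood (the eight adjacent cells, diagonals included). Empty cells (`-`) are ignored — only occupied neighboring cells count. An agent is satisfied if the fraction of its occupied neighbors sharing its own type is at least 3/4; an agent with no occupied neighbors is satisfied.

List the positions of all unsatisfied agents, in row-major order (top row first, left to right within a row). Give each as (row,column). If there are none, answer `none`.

(1,1)R 3/3 satisfied
(1,2)R 5/5 satisfied
(1,3)R 5/5 satisfied
(1,4)R 3/3 satisfied
(2,1)R 5/5 satisfied
(2,2)R 8/8 satisfied
(2,3)R 7/7 satisfied
(2,4)R 4/4 satisfied
(3,1)R 5/5 satisfied
(3,2)R 8/8 satisfied
(3,3)R 7/7 satisfied
(4,1)R 5/5 satisfied
(4,2)R 8/8 satisfied
(4,3)R 7/7 satisfied
(4,4)R 4/4 satisfied
(5,1)R 3/5 not
(5,2)R 5/7 not
(5,3)R 6/7 satisfied
(5,4)R 4/4 satisfied
(6,1)B 2/5 not
(6,2)B 2/7 not
(6,4)R 3/3 satisfied
(7,1)B 2/3 not
(7,2)R 1/4 not
(7,3)R 2/3 not

(5,1), (5,2), (6,1), (6,2), (7,1), (7,2), (7,3)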